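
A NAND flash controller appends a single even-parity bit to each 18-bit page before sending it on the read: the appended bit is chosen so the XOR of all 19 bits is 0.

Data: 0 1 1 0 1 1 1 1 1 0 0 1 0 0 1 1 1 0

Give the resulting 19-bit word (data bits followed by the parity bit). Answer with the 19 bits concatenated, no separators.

XOR of the 18 data bits: 0⊕1⊕1⊕0⊕1⊕1⊕1⊕1⊕1⊕0⊕0⊕1⊕0⊕0⊕1⊕1⊕1⊕0 = 1
Parity bit = 1 (so all 19 bits XOR to 0).

0110111110010011101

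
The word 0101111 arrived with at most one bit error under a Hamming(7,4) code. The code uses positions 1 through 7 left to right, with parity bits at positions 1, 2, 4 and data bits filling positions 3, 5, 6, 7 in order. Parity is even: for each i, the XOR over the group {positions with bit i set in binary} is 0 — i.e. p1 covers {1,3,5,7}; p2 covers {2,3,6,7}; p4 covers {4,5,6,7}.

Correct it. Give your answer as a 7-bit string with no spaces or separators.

0001111

s1 (pos 1,3,5,7): 0⊕0⊕1⊕1 = 0
s2 (pos 2,3,6,7): 1⊕0⊕1⊕1 = 1
s4 (pos 4,5,6,7): 1⊕1⊕1⊕1 = 0
Syndrome s4…s1 = 010 → error at position 2.
Flip position 2: 0101111 → 0001111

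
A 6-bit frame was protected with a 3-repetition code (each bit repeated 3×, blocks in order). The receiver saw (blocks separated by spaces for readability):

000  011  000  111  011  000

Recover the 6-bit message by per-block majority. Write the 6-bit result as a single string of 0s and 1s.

010110

Block 1 (000): 0 ones → 0
Block 2 (011): 2 ones → 1
Block 3 (000): 0 ones → 0
Block 4 (111): 3 ones → 1
Block 5 (011): 2 ones → 1
Block 6 (000): 0 ones → 0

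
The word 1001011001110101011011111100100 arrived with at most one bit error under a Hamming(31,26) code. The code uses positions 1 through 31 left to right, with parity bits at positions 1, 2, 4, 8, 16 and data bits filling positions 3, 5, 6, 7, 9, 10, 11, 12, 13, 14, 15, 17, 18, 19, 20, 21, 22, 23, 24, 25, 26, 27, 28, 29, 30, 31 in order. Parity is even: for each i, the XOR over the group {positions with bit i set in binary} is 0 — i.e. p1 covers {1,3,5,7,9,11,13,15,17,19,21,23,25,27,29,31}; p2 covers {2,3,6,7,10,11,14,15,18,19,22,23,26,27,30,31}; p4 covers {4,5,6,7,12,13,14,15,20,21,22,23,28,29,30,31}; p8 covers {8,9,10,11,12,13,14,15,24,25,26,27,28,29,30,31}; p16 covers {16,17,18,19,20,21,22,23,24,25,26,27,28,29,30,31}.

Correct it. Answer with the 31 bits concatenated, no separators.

s1 (pos 1,3,5,7,9,11,13,15,17,19,21,23,25,27,29,31): 1⊕0⊕0⊕1⊕0⊕1⊕0⊕0⊕0⊕1⊕1⊕1⊕1⊕0⊕1⊕0 = 0
s2 (pos 2,3,6,7,10,11,14,15,18,19,22,23,26,27,30,31): 0⊕0⊕1⊕1⊕1⊕1⊕1⊕0⊕1⊕1⊕1⊕1⊕1⊕0⊕0⊕0 = 0
s4 (pos 4,5,6,7,12,13,14,15,20,21,22,23,28,29,30,31): 1⊕0⊕1⊕1⊕1⊕0⊕1⊕0⊕0⊕1⊕1⊕1⊕0⊕1⊕0⊕0 = 1
s8 (pos 8,9,10,11,12,13,14,15,24,25,26,27,28,29,30,31): 0⊕0⊕1⊕1⊕1⊕0⊕1⊕0⊕1⊕1⊕1⊕0⊕0⊕1⊕0⊕0 = 0
s16 (pos 16,17,18,19,20,21,22,23,24,25,26,27,28,29,30,31): 1⊕0⊕1⊕1⊕0⊕1⊕1⊕1⊕1⊕1⊕1⊕0⊕0⊕1⊕0⊕0 = 0
Syndrome s16…s1 = 00100 → error at position 4.
Flip position 4: 1001011001110101011011111100100 → 1000011001110101011011111100100

1000011001110101011011111100100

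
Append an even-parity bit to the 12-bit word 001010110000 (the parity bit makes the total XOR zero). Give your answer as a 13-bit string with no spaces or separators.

XOR of the 12 data bits: 0⊕0⊕1⊕0⊕1⊕0⊕1⊕1⊕0⊕0⊕0⊕0 = 0
Parity bit = 0 (so all 13 bits XOR to 0).

0010101100000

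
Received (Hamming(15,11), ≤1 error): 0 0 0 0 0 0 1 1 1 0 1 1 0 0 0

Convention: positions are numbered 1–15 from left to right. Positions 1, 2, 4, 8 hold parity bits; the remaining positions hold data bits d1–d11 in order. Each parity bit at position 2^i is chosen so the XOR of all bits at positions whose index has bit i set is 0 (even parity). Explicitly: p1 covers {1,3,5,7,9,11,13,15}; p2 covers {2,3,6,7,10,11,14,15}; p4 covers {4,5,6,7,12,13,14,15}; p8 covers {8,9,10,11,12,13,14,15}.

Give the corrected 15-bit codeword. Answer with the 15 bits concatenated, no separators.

s1 (pos 1,3,5,7,9,11,13,15): 0⊕0⊕0⊕1⊕1⊕1⊕0⊕0 = 1
s2 (pos 2,3,6,7,10,11,14,15): 0⊕0⊕0⊕1⊕0⊕1⊕0⊕0 = 0
s4 (pos 4,5,6,7,12,13,14,15): 0⊕0⊕0⊕1⊕1⊕0⊕0⊕0 = 0
s8 (pos 8,9,10,11,12,13,14,15): 1⊕1⊕0⊕1⊕1⊕0⊕0⊕0 = 0
Syndrome s8…s1 = 0001 → error at position 1.
Flip position 1: 000000111011000 → 100000111011000

100000111011000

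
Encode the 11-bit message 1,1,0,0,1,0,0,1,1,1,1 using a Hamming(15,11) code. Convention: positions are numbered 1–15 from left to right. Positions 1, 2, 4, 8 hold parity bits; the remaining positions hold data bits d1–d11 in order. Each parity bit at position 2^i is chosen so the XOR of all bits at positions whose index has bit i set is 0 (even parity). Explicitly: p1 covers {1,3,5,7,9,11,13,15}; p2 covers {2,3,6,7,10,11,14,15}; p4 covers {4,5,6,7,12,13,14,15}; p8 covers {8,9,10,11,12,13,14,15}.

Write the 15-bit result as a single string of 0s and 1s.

111110011001111

Place data at non-parity positions: p1 p2 1 p4 1 0 0 p8 1 0 0 1 1 1 1
p1 (pos 1,3,5,7,9,11,13,15): XOR of data positions = 1⊕1⊕0⊕1⊕0⊕1⊕1 = 1
p2 (pos 2,3,6,7,10,11,14,15): XOR of data positions = 1⊕0⊕0⊕0⊕0⊕1⊕1 = 1
p4 (pos 4,5,6,7,12,13,14,15): XOR of data positions = 1⊕0⊕0⊕1⊕1⊕1⊕1 = 1
p8 (pos 8,9,10,11,12,13,14,15): XOR of data positions = 1⊕0⊕0⊕1⊕1⊕1⊕1 = 1
Codeword: 111110011001111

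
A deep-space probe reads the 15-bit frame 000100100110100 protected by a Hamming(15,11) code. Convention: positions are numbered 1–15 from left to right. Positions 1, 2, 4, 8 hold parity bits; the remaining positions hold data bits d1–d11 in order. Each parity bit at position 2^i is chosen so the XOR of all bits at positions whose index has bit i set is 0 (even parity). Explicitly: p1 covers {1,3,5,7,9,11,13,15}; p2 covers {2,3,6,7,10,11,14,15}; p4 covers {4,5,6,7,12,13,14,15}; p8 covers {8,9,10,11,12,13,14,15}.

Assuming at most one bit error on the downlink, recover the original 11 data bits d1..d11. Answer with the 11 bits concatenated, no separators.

00010110101

s1 (pos 1,3,5,7,9,11,13,15): 0⊕0⊕0⊕1⊕0⊕1⊕1⊕0 = 1
s2 (pos 2,3,6,7,10,11,14,15): 0⊕0⊕0⊕1⊕1⊕1⊕0⊕0 = 1
s4 (pos 4,5,6,7,12,13,14,15): 1⊕0⊕0⊕1⊕0⊕1⊕0⊕0 = 1
s8 (pos 8,9,10,11,12,13,14,15): 0⊕0⊕1⊕1⊕0⊕1⊕0⊕0 = 1
Syndrome s8…s1 = 1111 → error at position 15.
Flip position 15: 000100100110100 → 000100100110101
Read data bits from positions 3,5,6,7,9,10,11,12,13,14,15: 00010110101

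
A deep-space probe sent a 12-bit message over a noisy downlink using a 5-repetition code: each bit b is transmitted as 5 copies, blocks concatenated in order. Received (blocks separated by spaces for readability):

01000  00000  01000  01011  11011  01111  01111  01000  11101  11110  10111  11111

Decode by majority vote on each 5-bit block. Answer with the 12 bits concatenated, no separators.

Block 1 (01000): 1 one → 0
Block 2 (00000): 0 ones → 0
Block 3 (01000): 1 one → 0
Block 4 (01011): 3 ones → 1
Block 5 (11011): 4 ones → 1
Block 6 (01111): 4 ones → 1
Block 7 (01111): 4 ones → 1
Block 8 (01000): 1 one → 0
Block 9 (11101): 4 ones → 1
Block 10 (11110): 4 ones → 1
Block 11 (10111): 4 ones → 1
Block 12 (11111): 5 ones → 1

000111101111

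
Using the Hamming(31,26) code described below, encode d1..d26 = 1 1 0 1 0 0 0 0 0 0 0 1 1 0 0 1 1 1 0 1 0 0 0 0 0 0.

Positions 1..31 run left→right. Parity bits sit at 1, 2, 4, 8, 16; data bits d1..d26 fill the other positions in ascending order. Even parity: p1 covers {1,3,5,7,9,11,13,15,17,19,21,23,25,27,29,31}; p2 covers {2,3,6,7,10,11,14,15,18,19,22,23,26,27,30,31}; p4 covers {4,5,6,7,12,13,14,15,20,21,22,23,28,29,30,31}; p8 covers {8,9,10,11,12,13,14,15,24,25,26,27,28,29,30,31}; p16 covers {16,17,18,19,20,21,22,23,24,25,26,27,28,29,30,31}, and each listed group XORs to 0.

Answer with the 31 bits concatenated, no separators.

Place data at non-parity positions: p1 p2 1 p4 1 0 1 p8 0 0 0 0 0 0 0 p16 1 1 0 0 1 1 1 0 1 0 0 0 0 0 0
p1 (pos 1,3,5,7,9,11,13,15,17,19,21,23,25,27,29,31): XOR of data positions = 1⊕1⊕1⊕0⊕0⊕0⊕0⊕1⊕0⊕1⊕1⊕1⊕0⊕0⊕0 = 1
p2 (pos 2,3,6,7,10,11,14,15,18,19,22,23,26,27,30,31): XOR of data positions = 1⊕0⊕1⊕0⊕0⊕0⊕0⊕1⊕0⊕1⊕1⊕0⊕0⊕0⊕0 = 1
p4 (pos 4,5,6,7,12,13,14,15,20,21,22,23,28,29,30,31): XOR of data positions = 1⊕0⊕1⊕0⊕0⊕0⊕0⊕0⊕1⊕1⊕1⊕0⊕0⊕0⊕0 = 1
p8 (pos 8,9,10,11,12,13,14,15,24,25,26,27,28,29,30,31): XOR of data positions = 0⊕0⊕0⊕0⊕0⊕0⊕0⊕0⊕1⊕0⊕0⊕0⊕0⊕0⊕0 = 1
p16 (pos 16,17,18,19,20,21,22,23,24,25,26,27,28,29,30,31): XOR of data positions = 1⊕1⊕0⊕0⊕1⊕1⊕1⊕0⊕1⊕0⊕0⊕0⊕0⊕0⊕0 = 0
Codeword: 1111101100000000110011101000000

1111101100000000110011101000000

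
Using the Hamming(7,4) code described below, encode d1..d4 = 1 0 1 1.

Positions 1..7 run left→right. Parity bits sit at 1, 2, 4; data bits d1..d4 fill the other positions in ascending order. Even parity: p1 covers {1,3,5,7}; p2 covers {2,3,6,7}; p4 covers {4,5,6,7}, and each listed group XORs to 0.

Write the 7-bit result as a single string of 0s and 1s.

0110011

Place data at non-parity positions: p1 p2 1 p4 0 1 1
p1 (pos 1,3,5,7): XOR of data positions = 1⊕0⊕1 = 0
p2 (pos 2,3,6,7): XOR of data positions = 1⊕1⊕1 = 1
p4 (pos 4,5,6,7): XOR of data positions = 0⊕1⊕1 = 0
Codeword: 0110011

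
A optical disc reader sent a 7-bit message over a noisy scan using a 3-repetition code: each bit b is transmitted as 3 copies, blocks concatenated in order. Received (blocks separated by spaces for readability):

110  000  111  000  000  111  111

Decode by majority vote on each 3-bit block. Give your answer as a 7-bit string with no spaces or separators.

1010011

Block 1 (110): 2 ones → 1
Block 2 (000): 0 ones → 0
Block 3 (111): 3 ones → 1
Block 4 (000): 0 ones → 0
Block 5 (000): 0 ones → 0
Block 6 (111): 3 ones → 1
Block 7 (111): 3 ones → 1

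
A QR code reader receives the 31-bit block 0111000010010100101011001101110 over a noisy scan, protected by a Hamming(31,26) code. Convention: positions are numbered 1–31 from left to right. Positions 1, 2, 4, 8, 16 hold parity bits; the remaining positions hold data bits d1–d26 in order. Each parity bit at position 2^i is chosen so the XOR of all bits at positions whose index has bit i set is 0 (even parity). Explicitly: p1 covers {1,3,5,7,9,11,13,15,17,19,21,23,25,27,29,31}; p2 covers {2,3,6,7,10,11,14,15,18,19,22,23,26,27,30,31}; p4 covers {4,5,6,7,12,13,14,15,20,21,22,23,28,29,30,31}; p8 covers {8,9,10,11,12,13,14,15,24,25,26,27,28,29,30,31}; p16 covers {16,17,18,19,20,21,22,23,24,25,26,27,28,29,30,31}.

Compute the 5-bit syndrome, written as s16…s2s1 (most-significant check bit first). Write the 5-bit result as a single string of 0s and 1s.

s1 (pos 1,3,5,7,9,11,13,15,17,19,21,23,25,27,29,31): 0⊕1⊕0⊕0⊕1⊕0⊕0⊕0⊕1⊕1⊕1⊕0⊕1⊕0⊕1⊕0 = 1
s2 (pos 2,3,6,7,10,11,14,15,18,19,22,23,26,27,30,31): 1⊕1⊕0⊕0⊕0⊕0⊕1⊕0⊕0⊕1⊕1⊕0⊕1⊕0⊕1⊕0 = 1
s4 (pos 4,5,6,7,12,13,14,15,20,21,22,23,28,29,30,31): 1⊕0⊕0⊕0⊕1⊕0⊕1⊕0⊕0⊕1⊕1⊕0⊕1⊕1⊕1⊕0 = 0
s8 (pos 8,9,10,11,12,13,14,15,24,25,26,27,28,29,30,31): 0⊕1⊕0⊕0⊕1⊕0⊕1⊕0⊕0⊕1⊕1⊕0⊕1⊕1⊕1⊕0 = 0
s16 (pos 16,17,18,19,20,21,22,23,24,25,26,27,28,29,30,31): 0⊕1⊕0⊕1⊕0⊕1⊕1⊕0⊕0⊕1⊕1⊕0⊕1⊕1⊕1⊕0 = 1
Syndrome s16…s1 = 10011 → error at position 19.

10011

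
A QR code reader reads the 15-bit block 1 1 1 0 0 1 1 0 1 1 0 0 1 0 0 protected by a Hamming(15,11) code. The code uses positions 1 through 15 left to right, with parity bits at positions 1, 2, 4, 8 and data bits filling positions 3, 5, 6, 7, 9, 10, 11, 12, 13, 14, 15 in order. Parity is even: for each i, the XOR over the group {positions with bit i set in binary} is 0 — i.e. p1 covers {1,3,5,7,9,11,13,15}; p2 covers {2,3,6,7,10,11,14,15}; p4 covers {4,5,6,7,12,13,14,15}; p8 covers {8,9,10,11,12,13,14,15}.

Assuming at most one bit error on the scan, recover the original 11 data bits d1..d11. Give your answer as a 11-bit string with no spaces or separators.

10111100101

s1 (pos 1,3,5,7,9,11,13,15): 1⊕1⊕0⊕1⊕1⊕0⊕1⊕0 = 1
s2 (pos 2,3,6,7,10,11,14,15): 1⊕1⊕1⊕1⊕1⊕0⊕0⊕0 = 1
s4 (pos 4,5,6,7,12,13,14,15): 0⊕0⊕1⊕1⊕0⊕1⊕0⊕0 = 1
s8 (pos 8,9,10,11,12,13,14,15): 0⊕1⊕1⊕0⊕0⊕1⊕0⊕0 = 1
Syndrome s8…s1 = 1111 → error at position 15.
Flip position 15: 111001101100100 → 111001101100101
Read data bits from positions 3,5,6,7,9,10,11,12,13,14,15: 10111100101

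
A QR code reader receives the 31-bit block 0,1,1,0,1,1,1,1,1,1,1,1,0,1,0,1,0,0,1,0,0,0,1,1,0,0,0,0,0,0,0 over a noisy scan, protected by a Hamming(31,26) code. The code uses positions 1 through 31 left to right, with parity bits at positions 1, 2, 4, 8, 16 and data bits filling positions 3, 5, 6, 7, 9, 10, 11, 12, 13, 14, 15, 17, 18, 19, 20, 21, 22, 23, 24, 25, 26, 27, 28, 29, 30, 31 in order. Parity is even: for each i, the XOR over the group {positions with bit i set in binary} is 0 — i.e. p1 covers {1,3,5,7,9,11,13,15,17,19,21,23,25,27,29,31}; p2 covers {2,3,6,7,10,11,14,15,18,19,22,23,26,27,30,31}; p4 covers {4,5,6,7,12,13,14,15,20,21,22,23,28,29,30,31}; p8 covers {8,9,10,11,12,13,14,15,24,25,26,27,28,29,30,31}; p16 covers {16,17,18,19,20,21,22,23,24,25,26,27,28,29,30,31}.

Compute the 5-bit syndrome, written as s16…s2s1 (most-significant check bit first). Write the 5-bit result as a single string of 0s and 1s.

s1 (pos 1,3,5,7,9,11,13,15,17,19,21,23,25,27,29,31): 0⊕1⊕1⊕1⊕1⊕1⊕0⊕0⊕0⊕1⊕0⊕1⊕0⊕0⊕0⊕0 = 1
s2 (pos 2,3,6,7,10,11,14,15,18,19,22,23,26,27,30,31): 1⊕1⊕1⊕1⊕1⊕1⊕1⊕0⊕0⊕1⊕0⊕1⊕0⊕0⊕0⊕0 = 1
s4 (pos 4,5,6,7,12,13,14,15,20,21,22,23,28,29,30,31): 0⊕1⊕1⊕1⊕1⊕0⊕1⊕0⊕0⊕0⊕0⊕1⊕0⊕0⊕0⊕0 = 0
s8 (pos 8,9,10,11,12,13,14,15,24,25,26,27,28,29,30,31): 1⊕1⊕1⊕1⊕1⊕0⊕1⊕0⊕1⊕0⊕0⊕0⊕0⊕0⊕0⊕0 = 1
s16 (pos 16,17,18,19,20,21,22,23,24,25,26,27,28,29,30,31): 1⊕0⊕0⊕1⊕0⊕0⊕0⊕1⊕1⊕0⊕0⊕0⊕0⊕0⊕0⊕0 = 0
Syndrome s16…s1 = 01011 → error at position 11.

01011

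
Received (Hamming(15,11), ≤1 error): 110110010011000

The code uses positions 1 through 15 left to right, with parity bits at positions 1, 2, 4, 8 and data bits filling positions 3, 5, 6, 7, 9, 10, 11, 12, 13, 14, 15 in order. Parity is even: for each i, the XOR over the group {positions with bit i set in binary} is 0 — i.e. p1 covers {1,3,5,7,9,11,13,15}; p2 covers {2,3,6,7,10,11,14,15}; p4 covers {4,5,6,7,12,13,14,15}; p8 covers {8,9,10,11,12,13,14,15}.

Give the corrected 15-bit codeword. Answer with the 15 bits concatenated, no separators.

s1 (pos 1,3,5,7,9,11,13,15): 1⊕0⊕1⊕0⊕0⊕1⊕0⊕0 = 1
s2 (pos 2,3,6,7,10,11,14,15): 1⊕0⊕0⊕0⊕0⊕1⊕0⊕0 = 0
s4 (pos 4,5,6,7,12,13,14,15): 1⊕1⊕0⊕0⊕1⊕0⊕0⊕0 = 1
s8 (pos 8,9,10,11,12,13,14,15): 1⊕0⊕0⊕1⊕1⊕0⊕0⊕0 = 1
Syndrome s8…s1 = 1101 → error at position 13.
Flip position 13: 110110010011000 → 110110010011100

110110010011100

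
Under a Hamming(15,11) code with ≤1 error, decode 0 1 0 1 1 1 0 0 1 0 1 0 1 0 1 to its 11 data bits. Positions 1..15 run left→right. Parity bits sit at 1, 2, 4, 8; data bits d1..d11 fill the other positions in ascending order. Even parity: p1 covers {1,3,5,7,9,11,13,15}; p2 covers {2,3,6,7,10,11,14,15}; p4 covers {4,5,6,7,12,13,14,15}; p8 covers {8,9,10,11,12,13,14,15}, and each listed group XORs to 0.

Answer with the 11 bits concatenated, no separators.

s1 (pos 1,3,5,7,9,11,13,15): 0⊕0⊕1⊕0⊕1⊕1⊕1⊕1 = 1
s2 (pos 2,3,6,7,10,11,14,15): 1⊕0⊕1⊕0⊕0⊕1⊕0⊕1 = 0
s4 (pos 4,5,6,7,12,13,14,15): 1⊕1⊕1⊕0⊕0⊕1⊕0⊕1 = 1
s8 (pos 8,9,10,11,12,13,14,15): 0⊕1⊕0⊕1⊕0⊕1⊕0⊕1 = 0
Syndrome s8…s1 = 0101 → error at position 5.
Flip position 5: 010111001010101 → 010101001010101
Read data bits from positions 3,5,6,7,9,10,11,12,13,14,15: 00101010101

00101010101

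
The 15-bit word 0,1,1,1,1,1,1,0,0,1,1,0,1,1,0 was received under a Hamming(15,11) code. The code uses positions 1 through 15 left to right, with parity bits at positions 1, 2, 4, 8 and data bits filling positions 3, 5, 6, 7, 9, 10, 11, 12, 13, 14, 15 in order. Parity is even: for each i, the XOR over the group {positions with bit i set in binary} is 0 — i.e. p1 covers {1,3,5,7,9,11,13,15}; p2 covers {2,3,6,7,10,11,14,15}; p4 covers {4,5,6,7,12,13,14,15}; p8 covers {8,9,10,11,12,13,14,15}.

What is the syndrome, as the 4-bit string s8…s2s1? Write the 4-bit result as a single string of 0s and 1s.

s1 (pos 1,3,5,7,9,11,13,15): 0⊕1⊕1⊕1⊕0⊕1⊕1⊕0 = 1
s2 (pos 2,3,6,7,10,11,14,15): 1⊕1⊕1⊕1⊕1⊕1⊕1⊕0 = 1
s4 (pos 4,5,6,7,12,13,14,15): 1⊕1⊕1⊕1⊕0⊕1⊕1⊕0 = 0
s8 (pos 8,9,10,11,12,13,14,15): 0⊕0⊕1⊕1⊕0⊕1⊕1⊕0 = 0
Syndrome s8…s1 = 0011 → error at position 3.

0011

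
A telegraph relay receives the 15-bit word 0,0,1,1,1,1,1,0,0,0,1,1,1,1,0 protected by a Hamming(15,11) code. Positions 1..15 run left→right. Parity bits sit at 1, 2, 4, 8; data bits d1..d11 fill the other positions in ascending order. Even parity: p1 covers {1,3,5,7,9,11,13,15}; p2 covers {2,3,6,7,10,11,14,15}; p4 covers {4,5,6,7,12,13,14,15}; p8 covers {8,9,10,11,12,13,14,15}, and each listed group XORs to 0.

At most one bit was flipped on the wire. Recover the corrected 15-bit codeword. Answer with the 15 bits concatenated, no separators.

001111000011110

s1 (pos 1,3,5,7,9,11,13,15): 0⊕1⊕1⊕1⊕0⊕1⊕1⊕0 = 1
s2 (pos 2,3,6,7,10,11,14,15): 0⊕1⊕1⊕1⊕0⊕1⊕1⊕0 = 1
s4 (pos 4,5,6,7,12,13,14,15): 1⊕1⊕1⊕1⊕1⊕1⊕1⊕0 = 1
s8 (pos 8,9,10,11,12,13,14,15): 0⊕0⊕0⊕1⊕1⊕1⊕1⊕0 = 0
Syndrome s8…s1 = 0111 → error at position 7.
Flip position 7: 001111100011110 → 001111000011110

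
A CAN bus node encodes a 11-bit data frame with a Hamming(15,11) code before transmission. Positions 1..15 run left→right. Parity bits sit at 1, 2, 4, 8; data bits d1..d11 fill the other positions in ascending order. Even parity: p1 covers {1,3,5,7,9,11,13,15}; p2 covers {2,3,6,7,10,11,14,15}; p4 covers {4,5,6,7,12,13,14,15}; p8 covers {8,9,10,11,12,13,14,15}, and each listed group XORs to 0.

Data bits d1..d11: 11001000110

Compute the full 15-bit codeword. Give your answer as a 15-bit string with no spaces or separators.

001110011000110

Place data at non-parity positions: p1 p2 1 p4 1 0 0 p8 1 0 0 0 1 1 0
p1 (pos 1,3,5,7,9,11,13,15): XOR of data positions = 1⊕1⊕0⊕1⊕0⊕1⊕0 = 0
p2 (pos 2,3,6,7,10,11,14,15): XOR of data positions = 1⊕0⊕0⊕0⊕0⊕1⊕0 = 0
p4 (pos 4,5,6,7,12,13,14,15): XOR of data positions = 1⊕0⊕0⊕0⊕1⊕1⊕0 = 1
p8 (pos 8,9,10,11,12,13,14,15): XOR of data positions = 1⊕0⊕0⊕0⊕1⊕1⊕0 = 1
Codeword: 001110011000110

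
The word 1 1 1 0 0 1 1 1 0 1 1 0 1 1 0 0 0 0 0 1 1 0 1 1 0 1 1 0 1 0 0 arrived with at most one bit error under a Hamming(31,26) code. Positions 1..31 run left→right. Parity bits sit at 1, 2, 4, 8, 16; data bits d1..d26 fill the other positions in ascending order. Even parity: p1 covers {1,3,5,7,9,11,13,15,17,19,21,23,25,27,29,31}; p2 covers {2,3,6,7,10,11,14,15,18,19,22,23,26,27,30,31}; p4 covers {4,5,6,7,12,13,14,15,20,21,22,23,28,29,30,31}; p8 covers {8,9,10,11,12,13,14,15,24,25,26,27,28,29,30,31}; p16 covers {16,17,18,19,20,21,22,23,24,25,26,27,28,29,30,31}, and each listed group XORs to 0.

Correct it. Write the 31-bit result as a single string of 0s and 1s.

s1 (pos 1,3,5,7,9,11,13,15,17,19,21,23,25,27,29,31): 1⊕1⊕0⊕1⊕0⊕1⊕1⊕0⊕0⊕0⊕1⊕1⊕0⊕1⊕1⊕0 = 1
s2 (pos 2,3,6,7,10,11,14,15,18,19,22,23,26,27,30,31): 1⊕1⊕1⊕1⊕1⊕1⊕1⊕0⊕0⊕0⊕0⊕1⊕1⊕1⊕0⊕0 = 0
s4 (pos 4,5,6,7,12,13,14,15,20,21,22,23,28,29,30,31): 0⊕0⊕1⊕1⊕0⊕1⊕1⊕0⊕1⊕1⊕0⊕1⊕0⊕1⊕0⊕0 = 0
s8 (pos 8,9,10,11,12,13,14,15,24,25,26,27,28,29,30,31): 1⊕0⊕1⊕1⊕0⊕1⊕1⊕0⊕1⊕0⊕1⊕1⊕0⊕1⊕0⊕0 = 1
s16 (pos 16,17,18,19,20,21,22,23,24,25,26,27,28,29,30,31): 0⊕0⊕0⊕0⊕1⊕1⊕0⊕1⊕1⊕0⊕1⊕1⊕0⊕1⊕0⊕0 = 1
Syndrome s16…s1 = 11001 → error at position 25.
Flip position 25: 1110011101101100000110110110100 → 1110011101101100000110111110100

1110011101101100000110111110100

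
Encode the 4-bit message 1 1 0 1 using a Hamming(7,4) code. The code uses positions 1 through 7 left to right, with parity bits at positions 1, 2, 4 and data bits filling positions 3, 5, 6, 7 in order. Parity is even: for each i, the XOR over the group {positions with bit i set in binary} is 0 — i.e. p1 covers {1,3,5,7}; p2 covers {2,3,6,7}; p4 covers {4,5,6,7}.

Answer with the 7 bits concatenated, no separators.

Place data at non-parity positions: p1 p2 1 p4 1 0 1
p1 (pos 1,3,5,7): XOR of data positions = 1⊕1⊕1 = 1
p2 (pos 2,3,6,7): XOR of data positions = 1⊕0⊕1 = 0
p4 (pos 4,5,6,7): XOR of data positions = 1⊕0⊕1 = 0
Codeword: 1010101

1010101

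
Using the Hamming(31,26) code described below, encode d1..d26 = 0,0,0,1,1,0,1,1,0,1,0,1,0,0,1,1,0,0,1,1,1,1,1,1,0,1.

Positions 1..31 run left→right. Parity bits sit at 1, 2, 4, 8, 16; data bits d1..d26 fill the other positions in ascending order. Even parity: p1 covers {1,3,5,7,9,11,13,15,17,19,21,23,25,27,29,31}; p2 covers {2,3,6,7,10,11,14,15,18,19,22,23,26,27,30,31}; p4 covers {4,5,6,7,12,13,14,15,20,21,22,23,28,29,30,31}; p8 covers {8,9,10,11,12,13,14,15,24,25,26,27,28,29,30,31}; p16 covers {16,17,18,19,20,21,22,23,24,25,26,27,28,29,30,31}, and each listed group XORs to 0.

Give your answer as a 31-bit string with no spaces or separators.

1000001110110100100110011111101

Place data at non-parity positions: p1 p2 0 p4 0 0 1 p8 1 0 1 1 0 1 0 p16 1 0 0 1 1 0 0 1 1 1 1 1 1 0 1
p1 (pos 1,3,5,7,9,11,13,15,17,19,21,23,25,27,29,31): XOR of data positions = 0⊕0⊕1⊕1⊕1⊕0⊕0⊕1⊕0⊕1⊕0⊕1⊕1⊕1⊕1 = 1
p2 (pos 2,3,6,7,10,11,14,15,18,19,22,23,26,27,30,31): XOR of data positions = 0⊕0⊕1⊕0⊕1⊕1⊕0⊕0⊕0⊕0⊕0⊕1⊕1⊕0⊕1 = 0
p4 (pos 4,5,6,7,12,13,14,15,20,21,22,23,28,29,30,31): XOR of data positions = 0⊕0⊕1⊕1⊕0⊕1⊕0⊕1⊕1⊕0⊕0⊕1⊕1⊕0⊕1 = 0
p8 (pos 8,9,10,11,12,13,14,15,24,25,26,27,28,29,30,31): XOR of data positions = 1⊕0⊕1⊕1⊕0⊕1⊕0⊕1⊕1⊕1⊕1⊕1⊕1⊕0⊕1 = 1
p16 (pos 16,17,18,19,20,21,22,23,24,25,26,27,28,29,30,31): XOR of data positions = 1⊕0⊕0⊕1⊕1⊕0⊕0⊕1⊕1⊕1⊕1⊕1⊕1⊕0⊕1 = 0
Codeword: 1000001110110100100110011111101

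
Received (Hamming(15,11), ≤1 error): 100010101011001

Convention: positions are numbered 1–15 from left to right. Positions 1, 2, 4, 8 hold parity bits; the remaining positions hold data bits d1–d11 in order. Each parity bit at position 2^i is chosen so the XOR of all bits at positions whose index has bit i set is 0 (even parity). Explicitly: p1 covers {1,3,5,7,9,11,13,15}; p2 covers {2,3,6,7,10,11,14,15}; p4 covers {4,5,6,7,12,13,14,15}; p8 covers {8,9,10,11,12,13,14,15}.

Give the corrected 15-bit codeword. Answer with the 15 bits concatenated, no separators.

110010101011001

s1 (pos 1,3,5,7,9,11,13,15): 1⊕0⊕1⊕1⊕1⊕1⊕0⊕1 = 0
s2 (pos 2,3,6,7,10,11,14,15): 0⊕0⊕0⊕1⊕0⊕1⊕0⊕1 = 1
s4 (pos 4,5,6,7,12,13,14,15): 0⊕1⊕0⊕1⊕1⊕0⊕0⊕1 = 0
s8 (pos 8,9,10,11,12,13,14,15): 0⊕1⊕0⊕1⊕1⊕0⊕0⊕1 = 0
Syndrome s8…s1 = 0010 → error at position 2.
Flip position 2: 100010101011001 → 110010101011001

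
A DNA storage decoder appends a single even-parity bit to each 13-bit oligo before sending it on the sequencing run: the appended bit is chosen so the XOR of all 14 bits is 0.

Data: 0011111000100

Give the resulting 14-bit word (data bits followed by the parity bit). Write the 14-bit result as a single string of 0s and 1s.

XOR of the 13 data bits: 0⊕0⊕1⊕1⊕1⊕1⊕1⊕0⊕0⊕0⊕1⊕0⊕0 = 0
Parity bit = 0 (so all 14 bits XOR to 0).

00111110001000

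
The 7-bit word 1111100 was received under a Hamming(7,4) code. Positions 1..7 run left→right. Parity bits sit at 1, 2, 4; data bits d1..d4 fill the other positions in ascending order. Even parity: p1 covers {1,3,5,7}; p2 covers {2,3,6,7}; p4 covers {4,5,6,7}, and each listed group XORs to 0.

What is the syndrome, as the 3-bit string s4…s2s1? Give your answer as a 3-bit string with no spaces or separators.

s1 (pos 1,3,5,7): 1⊕1⊕1⊕0 = 1
s2 (pos 2,3,6,7): 1⊕1⊕0⊕0 = 0
s4 (pos 4,5,6,7): 1⊕1⊕0⊕0 = 0
Syndrome s4…s1 = 001 → error at position 1.

001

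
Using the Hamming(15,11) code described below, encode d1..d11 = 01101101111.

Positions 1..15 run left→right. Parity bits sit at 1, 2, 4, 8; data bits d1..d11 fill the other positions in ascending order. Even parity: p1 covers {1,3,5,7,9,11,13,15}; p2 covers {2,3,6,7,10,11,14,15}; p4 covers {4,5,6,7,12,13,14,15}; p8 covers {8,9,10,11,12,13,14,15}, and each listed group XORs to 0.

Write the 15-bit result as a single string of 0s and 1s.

000011001101111

Place data at non-parity positions: p1 p2 0 p4 1 1 0 p8 1 1 0 1 1 1 1
p1 (pos 1,3,5,7,9,11,13,15): XOR of data positions = 0⊕1⊕0⊕1⊕0⊕1⊕1 = 0
p2 (pos 2,3,6,7,10,11,14,15): XOR of data positions = 0⊕1⊕0⊕1⊕0⊕1⊕1 = 0
p4 (pos 4,5,6,7,12,13,14,15): XOR of data positions = 1⊕1⊕0⊕1⊕1⊕1⊕1 = 0
p8 (pos 8,9,10,11,12,13,14,15): XOR of data positions = 1⊕1⊕0⊕1⊕1⊕1⊕1 = 0
Codeword: 000011001101111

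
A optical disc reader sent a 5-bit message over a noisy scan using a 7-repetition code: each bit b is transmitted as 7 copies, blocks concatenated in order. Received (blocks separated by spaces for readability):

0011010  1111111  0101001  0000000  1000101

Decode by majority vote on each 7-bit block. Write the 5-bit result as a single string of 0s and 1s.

Block 1 (0011010): 3 ones → 0
Block 2 (1111111): 7 ones → 1
Block 3 (0101001): 3 ones → 0
Block 4 (0000000): 0 ones → 0
Block 5 (1000101): 3 ones → 0

01000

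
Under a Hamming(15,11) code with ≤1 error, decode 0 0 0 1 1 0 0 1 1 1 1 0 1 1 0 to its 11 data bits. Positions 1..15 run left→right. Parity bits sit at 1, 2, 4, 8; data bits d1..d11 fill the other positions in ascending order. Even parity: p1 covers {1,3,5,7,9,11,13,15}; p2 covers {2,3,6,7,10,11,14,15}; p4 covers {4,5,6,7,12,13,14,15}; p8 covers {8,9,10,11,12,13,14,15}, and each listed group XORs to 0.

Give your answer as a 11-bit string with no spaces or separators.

s1 (pos 1,3,5,7,9,11,13,15): 0⊕0⊕1⊕0⊕1⊕1⊕1⊕0 = 0
s2 (pos 2,3,6,7,10,11,14,15): 0⊕0⊕0⊕0⊕1⊕1⊕1⊕0 = 1
s4 (pos 4,5,6,7,12,13,14,15): 1⊕1⊕0⊕0⊕0⊕1⊕1⊕0 = 0
s8 (pos 8,9,10,11,12,13,14,15): 1⊕1⊕1⊕1⊕0⊕1⊕1⊕0 = 0
Syndrome s8…s1 = 0010 → error at position 2.
Flip position 2: 000110011110110 → 010110011110110
Read data bits from positions 3,5,6,7,9,10,11,12,13,14,15: 01001110110

01001110110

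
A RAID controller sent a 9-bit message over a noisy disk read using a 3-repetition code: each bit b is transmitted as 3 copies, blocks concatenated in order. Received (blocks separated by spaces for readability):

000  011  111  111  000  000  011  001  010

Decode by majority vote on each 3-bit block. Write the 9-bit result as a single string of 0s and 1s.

Block 1 (000): 0 ones → 0
Block 2 (011): 2 ones → 1
Block 3 (111): 3 ones → 1
Block 4 (111): 3 ones → 1
Block 5 (000): 0 ones → 0
Block 6 (000): 0 ones → 0
Block 7 (011): 2 ones → 1
Block 8 (001): 1 one → 0
Block 9 (010): 1 one → 0

011100100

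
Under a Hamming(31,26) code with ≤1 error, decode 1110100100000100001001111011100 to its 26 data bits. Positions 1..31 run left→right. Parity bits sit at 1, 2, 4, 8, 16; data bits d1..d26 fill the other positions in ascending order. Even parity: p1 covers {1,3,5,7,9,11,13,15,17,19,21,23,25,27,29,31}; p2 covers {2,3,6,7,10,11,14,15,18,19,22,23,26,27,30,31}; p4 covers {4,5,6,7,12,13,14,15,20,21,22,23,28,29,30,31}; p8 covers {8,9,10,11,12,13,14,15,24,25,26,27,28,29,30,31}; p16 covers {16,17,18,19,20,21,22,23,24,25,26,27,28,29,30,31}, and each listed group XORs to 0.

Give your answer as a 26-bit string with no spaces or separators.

s1 (pos 1,3,5,7,9,11,13,15,17,19,21,23,25,27,29,31): 1⊕1⊕1⊕0⊕0⊕0⊕0⊕0⊕0⊕1⊕0⊕1⊕1⊕1⊕1⊕0 = 0
s2 (pos 2,3,6,7,10,11,14,15,18,19,22,23,26,27,30,31): 1⊕1⊕0⊕0⊕0⊕0⊕1⊕0⊕0⊕1⊕1⊕1⊕0⊕1⊕0⊕0 = 1
s4 (pos 4,5,6,7,12,13,14,15,20,21,22,23,28,29,30,31): 0⊕1⊕0⊕0⊕0⊕0⊕1⊕0⊕0⊕0⊕1⊕1⊕1⊕1⊕0⊕0 = 0
s8 (pos 8,9,10,11,12,13,14,15,24,25,26,27,28,29,30,31): 1⊕0⊕0⊕0⊕0⊕0⊕1⊕0⊕1⊕1⊕0⊕1⊕1⊕1⊕0⊕0 = 1
s16 (pos 16,17,18,19,20,21,22,23,24,25,26,27,28,29,30,31): 0⊕0⊕0⊕1⊕0⊕0⊕1⊕1⊕1⊕1⊕0⊕1⊕1⊕1⊕0⊕0 = 0
Syndrome s16…s1 = 01010 → error at position 10.
Flip position 10: 1110100100000100001001111011100 → 1110100101000100001001111011100
Read data bits from positions 3,5,6,7,9,10,11,12,13,14,15,17,18,19,20,21,22,23,24,25,26,27,28,29,30,31: 11000100010001001111011100

11000100010001001111011100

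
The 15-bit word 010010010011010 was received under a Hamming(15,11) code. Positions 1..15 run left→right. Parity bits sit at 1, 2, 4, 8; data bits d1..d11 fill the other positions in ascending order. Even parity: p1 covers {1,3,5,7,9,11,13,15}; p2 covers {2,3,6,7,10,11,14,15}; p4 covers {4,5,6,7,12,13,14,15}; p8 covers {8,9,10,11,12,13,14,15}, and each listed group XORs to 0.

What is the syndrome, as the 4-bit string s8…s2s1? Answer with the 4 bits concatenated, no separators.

0110

s1 (pos 1,3,5,7,9,11,13,15): 0⊕0⊕1⊕0⊕0⊕1⊕0⊕0 = 0
s2 (pos 2,3,6,7,10,11,14,15): 1⊕0⊕0⊕0⊕0⊕1⊕1⊕0 = 1
s4 (pos 4,5,6,7,12,13,14,15): 0⊕1⊕0⊕0⊕1⊕0⊕1⊕0 = 1
s8 (pos 8,9,10,11,12,13,14,15): 1⊕0⊕0⊕1⊕1⊕0⊕1⊕0 = 0
Syndrome s8…s1 = 0110 → error at position 6.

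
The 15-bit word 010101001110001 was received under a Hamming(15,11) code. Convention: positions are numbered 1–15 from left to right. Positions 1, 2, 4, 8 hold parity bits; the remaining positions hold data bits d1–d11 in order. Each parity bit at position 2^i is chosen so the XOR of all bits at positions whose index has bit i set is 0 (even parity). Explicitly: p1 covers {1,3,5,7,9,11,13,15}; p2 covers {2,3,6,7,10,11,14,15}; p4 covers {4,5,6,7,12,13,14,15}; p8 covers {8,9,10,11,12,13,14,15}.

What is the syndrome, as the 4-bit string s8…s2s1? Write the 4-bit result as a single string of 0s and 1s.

0111

s1 (pos 1,3,5,7,9,11,13,15): 0⊕0⊕0⊕0⊕1⊕1⊕0⊕1 = 1
s2 (pos 2,3,6,7,10,11,14,15): 1⊕0⊕1⊕0⊕1⊕1⊕0⊕1 = 1
s4 (pos 4,5,6,7,12,13,14,15): 1⊕0⊕1⊕0⊕0⊕0⊕0⊕1 = 1
s8 (pos 8,9,10,11,12,13,14,15): 0⊕1⊕1⊕1⊕0⊕0⊕0⊕1 = 0
Syndrome s8…s1 = 0111 → error at position 7.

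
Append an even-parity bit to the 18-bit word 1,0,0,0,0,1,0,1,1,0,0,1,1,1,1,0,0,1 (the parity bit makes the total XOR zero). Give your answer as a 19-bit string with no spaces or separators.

XOR of the 18 data bits: 1⊕0⊕0⊕0⊕0⊕1⊕0⊕1⊕1⊕0⊕0⊕1⊕1⊕1⊕1⊕0⊕0⊕1 = 1
Parity bit = 1 (so all 19 bits XOR to 0).

1000010110011110011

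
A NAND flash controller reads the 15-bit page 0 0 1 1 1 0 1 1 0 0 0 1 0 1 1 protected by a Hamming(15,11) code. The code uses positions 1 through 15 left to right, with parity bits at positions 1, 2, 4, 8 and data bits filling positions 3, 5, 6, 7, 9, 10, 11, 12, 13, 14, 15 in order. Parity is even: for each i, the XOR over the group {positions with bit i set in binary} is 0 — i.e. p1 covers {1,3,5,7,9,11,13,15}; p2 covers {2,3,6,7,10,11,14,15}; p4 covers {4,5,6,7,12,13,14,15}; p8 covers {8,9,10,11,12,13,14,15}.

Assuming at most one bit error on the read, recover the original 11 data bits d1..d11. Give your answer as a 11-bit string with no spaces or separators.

11010001011

s1 (pos 1,3,5,7,9,11,13,15): 0⊕1⊕1⊕1⊕0⊕0⊕0⊕1 = 0
s2 (pos 2,3,6,7,10,11,14,15): 0⊕1⊕0⊕1⊕0⊕0⊕1⊕1 = 0
s4 (pos 4,5,6,7,12,13,14,15): 1⊕1⊕0⊕1⊕1⊕0⊕1⊕1 = 0
s8 (pos 8,9,10,11,12,13,14,15): 1⊕0⊕0⊕0⊕1⊕0⊕1⊕1 = 0
Syndrome s8…s1 = 0000 → no error.
Read data bits from positions 3,5,6,7,9,10,11,12,13,14,15: 11010001011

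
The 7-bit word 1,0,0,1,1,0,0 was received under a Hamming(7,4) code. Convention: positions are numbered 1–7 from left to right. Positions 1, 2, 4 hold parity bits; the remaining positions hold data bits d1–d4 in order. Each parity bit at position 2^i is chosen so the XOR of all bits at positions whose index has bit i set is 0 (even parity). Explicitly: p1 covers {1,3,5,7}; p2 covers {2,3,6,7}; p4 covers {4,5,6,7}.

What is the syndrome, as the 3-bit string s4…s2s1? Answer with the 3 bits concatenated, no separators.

000

s1 (pos 1,3,5,7): 1⊕0⊕1⊕0 = 0
s2 (pos 2,3,6,7): 0⊕0⊕0⊕0 = 0
s4 (pos 4,5,6,7): 1⊕1⊕0⊕0 = 0
Syndrome s4…s1 = 000 → no error.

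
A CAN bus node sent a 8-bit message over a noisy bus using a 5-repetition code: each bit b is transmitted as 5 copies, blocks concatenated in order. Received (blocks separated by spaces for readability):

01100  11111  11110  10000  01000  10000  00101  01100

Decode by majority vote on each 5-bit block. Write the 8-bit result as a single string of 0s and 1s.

Block 1 (01100): 2 ones → 0
Block 2 (11111): 5 ones → 1
Block 3 (11110): 4 ones → 1
Block 4 (10000): 1 one → 0
Block 5 (01000): 1 one → 0
Block 6 (10000): 1 one → 0
Block 7 (00101): 2 ones → 0
Block 8 (01100): 2 ones → 0

01100000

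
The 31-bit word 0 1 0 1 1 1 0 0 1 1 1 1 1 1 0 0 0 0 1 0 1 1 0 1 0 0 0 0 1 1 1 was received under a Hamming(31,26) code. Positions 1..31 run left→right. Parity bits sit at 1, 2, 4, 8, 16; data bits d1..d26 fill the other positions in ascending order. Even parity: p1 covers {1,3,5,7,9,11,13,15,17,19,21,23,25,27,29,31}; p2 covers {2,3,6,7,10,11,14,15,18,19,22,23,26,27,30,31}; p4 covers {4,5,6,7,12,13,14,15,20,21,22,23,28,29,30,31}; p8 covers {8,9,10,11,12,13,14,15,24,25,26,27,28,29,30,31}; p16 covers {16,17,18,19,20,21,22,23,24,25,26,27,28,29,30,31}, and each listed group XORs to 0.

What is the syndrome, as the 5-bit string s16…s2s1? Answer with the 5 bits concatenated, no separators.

s1 (pos 1,3,5,7,9,11,13,15,17,19,21,23,25,27,29,31): 0⊕0⊕1⊕0⊕1⊕1⊕1⊕0⊕0⊕1⊕1⊕0⊕0⊕0⊕1⊕1 = 0
s2 (pos 2,3,6,7,10,11,14,15,18,19,22,23,26,27,30,31): 1⊕0⊕1⊕0⊕1⊕1⊕1⊕0⊕0⊕1⊕1⊕0⊕0⊕0⊕1⊕1 = 1
s4 (pos 4,5,6,7,12,13,14,15,20,21,22,23,28,29,30,31): 1⊕1⊕1⊕0⊕1⊕1⊕1⊕0⊕0⊕1⊕1⊕0⊕0⊕1⊕1⊕1 = 1
s8 (pos 8,9,10,11,12,13,14,15,24,25,26,27,28,29,30,31): 0⊕1⊕1⊕1⊕1⊕1⊕1⊕0⊕1⊕0⊕0⊕0⊕0⊕1⊕1⊕1 = 0
s16 (pos 16,17,18,19,20,21,22,23,24,25,26,27,28,29,30,31): 0⊕0⊕0⊕1⊕0⊕1⊕1⊕0⊕1⊕0⊕0⊕0⊕0⊕1⊕1⊕1 = 1
Syndrome s16…s1 = 10110 → error at position 22.

10110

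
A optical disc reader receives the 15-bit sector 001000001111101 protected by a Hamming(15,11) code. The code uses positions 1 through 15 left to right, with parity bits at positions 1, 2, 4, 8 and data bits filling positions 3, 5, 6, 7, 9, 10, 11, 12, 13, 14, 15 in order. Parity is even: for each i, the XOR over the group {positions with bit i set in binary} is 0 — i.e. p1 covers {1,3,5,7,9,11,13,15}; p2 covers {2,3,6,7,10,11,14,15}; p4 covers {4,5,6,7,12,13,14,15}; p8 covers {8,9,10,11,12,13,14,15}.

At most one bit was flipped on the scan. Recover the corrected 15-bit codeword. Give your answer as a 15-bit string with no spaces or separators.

001010001111101

s1 (pos 1,3,5,7,9,11,13,15): 0⊕1⊕0⊕0⊕1⊕1⊕1⊕1 = 1
s2 (pos 2,3,6,7,10,11,14,15): 0⊕1⊕0⊕0⊕1⊕1⊕0⊕1 = 0
s4 (pos 4,5,6,7,12,13,14,15): 0⊕0⊕0⊕0⊕1⊕1⊕0⊕1 = 1
s8 (pos 8,9,10,11,12,13,14,15): 0⊕1⊕1⊕1⊕1⊕1⊕0⊕1 = 0
Syndrome s8…s1 = 0101 → error at position 5.
Flip position 5: 001000001111101 → 001010001111101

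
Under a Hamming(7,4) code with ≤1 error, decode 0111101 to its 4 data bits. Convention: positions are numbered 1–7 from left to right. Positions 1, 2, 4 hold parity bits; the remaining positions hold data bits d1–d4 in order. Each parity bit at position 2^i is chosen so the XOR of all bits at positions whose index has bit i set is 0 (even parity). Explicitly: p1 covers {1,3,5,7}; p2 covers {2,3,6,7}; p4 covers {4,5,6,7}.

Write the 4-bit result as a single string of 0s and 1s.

1100

s1 (pos 1,3,5,7): 0⊕1⊕1⊕1 = 1
s2 (pos 2,3,6,7): 1⊕1⊕0⊕1 = 1
s4 (pos 4,5,6,7): 1⊕1⊕0⊕1 = 1
Syndrome s4…s1 = 111 → error at position 7.
Flip position 7: 0111101 → 0111100
Read data bits from positions 3,5,6,7: 1100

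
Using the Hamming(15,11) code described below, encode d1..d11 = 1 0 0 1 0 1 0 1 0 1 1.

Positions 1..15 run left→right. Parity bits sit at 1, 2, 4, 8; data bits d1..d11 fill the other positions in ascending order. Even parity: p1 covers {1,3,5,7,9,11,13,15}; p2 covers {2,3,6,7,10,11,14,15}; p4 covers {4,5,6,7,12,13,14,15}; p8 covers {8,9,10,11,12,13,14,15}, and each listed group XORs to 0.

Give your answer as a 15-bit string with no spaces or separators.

Place data at non-parity positions: p1 p2 1 p4 0 0 1 p8 0 1 0 1 0 1 1
p1 (pos 1,3,5,7,9,11,13,15): XOR of data positions = 1⊕0⊕1⊕0⊕0⊕0⊕1 = 1
p2 (pos 2,3,6,7,10,11,14,15): XOR of data positions = 1⊕0⊕1⊕1⊕0⊕1⊕1 = 1
p4 (pos 4,5,6,7,12,13,14,15): XOR of data positions = 0⊕0⊕1⊕1⊕0⊕1⊕1 = 0
p8 (pos 8,9,10,11,12,13,14,15): XOR of data positions = 0⊕1⊕0⊕1⊕0⊕1⊕1 = 0
Codeword: 111000100101011

111000100101011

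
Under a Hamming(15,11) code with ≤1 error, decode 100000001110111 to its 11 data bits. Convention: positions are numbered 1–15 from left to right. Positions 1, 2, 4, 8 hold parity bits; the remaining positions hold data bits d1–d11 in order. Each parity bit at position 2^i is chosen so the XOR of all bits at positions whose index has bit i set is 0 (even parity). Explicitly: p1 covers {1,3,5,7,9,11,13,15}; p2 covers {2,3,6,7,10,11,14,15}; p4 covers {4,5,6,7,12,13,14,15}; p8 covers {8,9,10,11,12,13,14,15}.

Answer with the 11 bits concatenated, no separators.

s1 (pos 1,3,5,7,9,11,13,15): 1⊕0⊕0⊕0⊕1⊕1⊕1⊕1 = 1
s2 (pos 2,3,6,7,10,11,14,15): 0⊕0⊕0⊕0⊕1⊕1⊕1⊕1 = 0
s4 (pos 4,5,6,7,12,13,14,15): 0⊕0⊕0⊕0⊕0⊕1⊕1⊕1 = 1
s8 (pos 8,9,10,11,12,13,14,15): 0⊕1⊕1⊕1⊕0⊕1⊕1⊕1 = 0
Syndrome s8…s1 = 0101 → error at position 5.
Flip position 5: 100000001110111 → 100010001110111
Read data bits from positions 3,5,6,7,9,10,11,12,13,14,15: 01001110111

01001110111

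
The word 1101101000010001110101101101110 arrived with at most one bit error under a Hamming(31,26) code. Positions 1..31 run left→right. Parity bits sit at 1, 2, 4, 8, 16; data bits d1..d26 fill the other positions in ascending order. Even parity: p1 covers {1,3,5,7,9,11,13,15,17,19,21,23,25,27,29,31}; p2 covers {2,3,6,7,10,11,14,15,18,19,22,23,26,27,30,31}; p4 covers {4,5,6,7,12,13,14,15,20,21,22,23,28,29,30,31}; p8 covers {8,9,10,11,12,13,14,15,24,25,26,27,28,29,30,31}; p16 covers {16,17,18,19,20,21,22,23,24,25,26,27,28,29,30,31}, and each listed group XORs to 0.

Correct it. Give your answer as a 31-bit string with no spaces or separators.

s1 (pos 1,3,5,7,9,11,13,15,17,19,21,23,25,27,29,31): 1⊕0⊕1⊕1⊕0⊕0⊕0⊕0⊕1⊕0⊕0⊕1⊕1⊕0⊕1⊕0 = 1
s2 (pos 2,3,6,7,10,11,14,15,18,19,22,23,26,27,30,31): 1⊕0⊕0⊕1⊕0⊕0⊕0⊕0⊕1⊕0⊕1⊕1⊕1⊕0⊕1⊕0 = 1
s4 (pos 4,5,6,7,12,13,14,15,20,21,22,23,28,29,30,31): 1⊕1⊕0⊕1⊕1⊕0⊕0⊕0⊕1⊕0⊕1⊕1⊕1⊕1⊕1⊕0 = 0
s8 (pos 8,9,10,11,12,13,14,15,24,25,26,27,28,29,30,31): 0⊕0⊕0⊕0⊕1⊕0⊕0⊕0⊕0⊕1⊕1⊕0⊕1⊕1⊕1⊕0 = 0
s16 (pos 16,17,18,19,20,21,22,23,24,25,26,27,28,29,30,31): 1⊕1⊕1⊕0⊕1⊕0⊕1⊕1⊕0⊕1⊕1⊕0⊕1⊕1⊕1⊕0 = 1
Syndrome s16…s1 = 10011 → error at position 19.
Flip position 19: 1101101000010001110101101101110 → 1101101000010001111101101101110

1101101000010001111101101101110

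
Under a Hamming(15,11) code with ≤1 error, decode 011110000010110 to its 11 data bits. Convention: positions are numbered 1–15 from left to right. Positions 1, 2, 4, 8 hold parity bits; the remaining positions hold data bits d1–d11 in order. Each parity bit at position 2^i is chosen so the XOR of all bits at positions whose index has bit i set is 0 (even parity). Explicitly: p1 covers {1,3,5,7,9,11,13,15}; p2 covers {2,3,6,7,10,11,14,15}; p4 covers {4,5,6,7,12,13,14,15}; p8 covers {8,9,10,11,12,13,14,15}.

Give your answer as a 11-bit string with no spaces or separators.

s1 (pos 1,3,5,7,9,11,13,15): 0⊕1⊕1⊕0⊕0⊕1⊕1⊕0 = 0
s2 (pos 2,3,6,7,10,11,14,15): 1⊕1⊕0⊕0⊕0⊕1⊕1⊕0 = 0
s4 (pos 4,5,6,7,12,13,14,15): 1⊕1⊕0⊕0⊕0⊕1⊕1⊕0 = 0
s8 (pos 8,9,10,11,12,13,14,15): 0⊕0⊕0⊕1⊕0⊕1⊕1⊕0 = 1
Syndrome s8…s1 = 1000 → error at position 8.
Flip position 8: 011110000010110 → 011110010010110
Read data bits from positions 3,5,6,7,9,10,11,12,13,14,15: 11000010110

11000010110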